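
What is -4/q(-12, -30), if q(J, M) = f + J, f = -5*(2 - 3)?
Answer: 4/7 ≈ 0.57143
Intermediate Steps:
f = 5 (f = -5*(-1) = 5)
q(J, M) = 5 + J
-4/q(-12, -30) = -4/(5 - 12) = -4/(-7) = -4*(-1/7) = 4/7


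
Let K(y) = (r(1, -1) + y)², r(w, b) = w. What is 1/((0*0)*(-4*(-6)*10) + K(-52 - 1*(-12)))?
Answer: 1/1521 ≈ 0.00065746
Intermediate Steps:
K(y) = (1 + y)²
1/((0*0)*(-4*(-6)*10) + K(-52 - 1*(-12))) = 1/((0*0)*(-4*(-6)*10) + (1 + (-52 - 1*(-12)))²) = 1/(0*(24*10) + (1 + (-52 + 12))²) = 1/(0*240 + (1 - 40)²) = 1/(0 + (-39)²) = 1/(0 + 1521) = 1/1521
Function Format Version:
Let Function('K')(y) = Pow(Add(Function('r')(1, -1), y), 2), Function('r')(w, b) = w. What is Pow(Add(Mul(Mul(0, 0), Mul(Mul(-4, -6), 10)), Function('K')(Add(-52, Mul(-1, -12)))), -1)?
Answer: Rational(1, 1521) ≈ 0.00065746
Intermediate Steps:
Function('K')(y) = Pow(Add(1, y), 2)
Pow(Add(Mul(Mul(0, 0), Mul(Mul(-4, -6), 10)), Function('K')(Add(-52, Mul(-1, -12)))), -1) = Pow(Add(Mul(Mul(0, 0), Mul(Mul(-4, -6), 10)), Pow(Add(1, Add(-52, Mul(-1, -12))), 2)), -1) = Pow(Add(Mul(0, Mul(24, 10)), Pow(Add(1, Add(-52, 12)), 2)), -1) = Pow(Add(Mul(0, 240), Pow(Add(1, -40), 2)), -1) = Pow(Add(0, Pow(-39, 2)), -1) = Pow(Add(0, 1521), -1) = Pow(1521, -1) = Rational(1, 1521)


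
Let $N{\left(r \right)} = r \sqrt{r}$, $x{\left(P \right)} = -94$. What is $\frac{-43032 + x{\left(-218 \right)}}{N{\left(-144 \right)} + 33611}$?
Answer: $- \frac{1449507986}{1132685305} - \frac{74521728 i}{1132685305} \approx -1.2797 - 0.065792 i$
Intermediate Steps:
$N{\left(r \right)} = r^{\frac{3}{2}}$
$\frac{-43032 + x{\left(-218 \right)}}{N{\left(-144 \right)} + 33611} = \frac{-43032 - 94}{\left(-144\right)^{\frac{3}{2}} + 33611} = - \frac{43126}{- 1728 i + 33611} = - \frac{43126}{33611 - 1728 i} = - 43126 \frac{33611 + 1728 i}{1132685305} = - \frac{43126 \left(33611 + 1728 i\right)}{1132685305}$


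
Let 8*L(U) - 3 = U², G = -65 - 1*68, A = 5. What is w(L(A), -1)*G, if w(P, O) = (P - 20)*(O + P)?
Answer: 21945/4 ≈ 5486.3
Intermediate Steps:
G = -133 (G = -65 - 68 = -133)
L(U) = 3/8 + U²/8
w(P, O) = (-20 + P)*(O + P)
w(L(A), -1)*G = ((3/8 + (⅛)*5²)² - 20*(-1) - 20*(3/8 + (⅛)*5²) - (3/8 + (⅛)*5²))*(-133) = ((3/8 + (⅛)*25)² + 20 - 20*(3/8 + (⅛)*25) - (3/8 + (⅛)*25))*(-133) = ((3/8 + 25/8)² + 20 - 20*(3/8 + 25/8) - (3/8 + 25/8))*(-133) = ((7/2)² + 20 - 20*7/2 - 1*7/2)*(-133) = (49/4 + 20 - 70 - 7/2)*(-133) = -165/4*(-133) = 21945/4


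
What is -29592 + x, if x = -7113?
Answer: -36705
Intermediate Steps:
-29592 + x = -29592 - 7113 = -36705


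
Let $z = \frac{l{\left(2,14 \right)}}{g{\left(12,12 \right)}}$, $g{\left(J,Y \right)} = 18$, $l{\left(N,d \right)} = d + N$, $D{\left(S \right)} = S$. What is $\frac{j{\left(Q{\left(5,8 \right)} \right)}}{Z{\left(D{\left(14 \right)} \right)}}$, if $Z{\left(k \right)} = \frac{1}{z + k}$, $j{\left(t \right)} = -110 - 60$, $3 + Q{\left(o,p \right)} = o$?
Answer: $- \frac{22780}{9} \approx -2531.1$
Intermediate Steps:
$Q{\left(o,p \right)} = -3 + o$
$l{\left(N,d \right)} = N + d$
$j{\left(t \right)} = -170$ ($j{\left(t \right)} = -110 - 60 = -170$)
$z = \frac{8}{9}$ ($z = \frac{2 + 14}{18} = 16 \cdot \frac{1}{18} = \frac{8}{9} \approx 0.88889$)
$Z{\left(k \right)} = \frac{1}{\frac{8}{9} + k}$
$\frac{j{\left(Q{\left(5,8 \right)} \right)}}{Z{\left(D{\left(14 \right)} \right)}} = - \frac{170}{9 \frac{1}{8 + 9 \cdot 14}} = - \frac{170}{9 \frac{1}{8 + 126}} = - \frac{170}{9 \cdot \frac{1}{134}} = - \frac{170}{\frac{9}{134}} = \left(-170\right) \frac{134}{9} = - \frac{22780}{9}$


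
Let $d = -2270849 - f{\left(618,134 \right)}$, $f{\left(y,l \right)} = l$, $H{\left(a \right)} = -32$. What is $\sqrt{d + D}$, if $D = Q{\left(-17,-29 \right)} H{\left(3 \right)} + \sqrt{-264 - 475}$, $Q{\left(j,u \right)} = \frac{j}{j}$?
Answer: $\sqrt{-2271015 + i \sqrt{739}} \approx 0.009 + 1507.0 i$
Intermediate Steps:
$Q{\left(j,u \right)} = 1$
$D = -32 + i \sqrt{739}$ ($D = 1 \left(-32\right) + \sqrt{-264 - 475} = -32 + \sqrt{-739} = -32 + i \sqrt{739} \approx -32.0 + 27.185 i$)
$d = -2270983$ ($d = -2270849 - 134 = -2270983$)
$\sqrt{d + D} = \sqrt{-2270983 - \left(32 - i \sqrt{739}\right)} = \sqrt{-2271015 + i \sqrt{739}}$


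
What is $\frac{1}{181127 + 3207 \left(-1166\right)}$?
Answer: $- \frac{1}{3558235} \approx -2.8104 \cdot 10^{-7}$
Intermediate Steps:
$\frac{1}{181127 + 3207 \left(-1166\right)} = \frac{1}{181127 - 3739362} = \frac{1}{-3558235} = - \frac{1}{3558235}$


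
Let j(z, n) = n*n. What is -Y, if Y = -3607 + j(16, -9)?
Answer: 3526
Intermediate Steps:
j(z, n) = n²
Y = -3526 (Y = -3607 + (-9)² = -3607 + 81 = -3526)
-Y = -1*(-3526) = 3526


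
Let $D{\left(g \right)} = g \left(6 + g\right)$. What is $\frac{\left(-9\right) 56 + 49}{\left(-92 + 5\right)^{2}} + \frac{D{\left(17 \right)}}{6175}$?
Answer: $\frac{149854}{46738575} \approx 0.0032062$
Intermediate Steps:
$\frac{\left(-9\right) 56 + 49}{\left(-92 + 5\right)^{2}} + \frac{D{\left(17 \right)}}{6175} = \frac{\left(-9\right) 56 + 49}{\left(-92 + 5\right)^{2}} + \frac{17 \left(6 + 17\right)}{6175} = \frac{-504 + 49}{\left(-87\right)^{2}} + 17 \cdot 23 \cdot \frac{1}{6175} = - \frac{455}{7569} + 391 \cdot \frac{1}{6175} = \left(-455\right) \frac{1}{7569} + \frac{391}{6175} = - \frac{455}{7569} + \frac{391}{6175} = \frac{149854}{46738575}$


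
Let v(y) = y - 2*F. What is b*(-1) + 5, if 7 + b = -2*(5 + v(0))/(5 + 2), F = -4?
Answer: 110/7 ≈ 15.714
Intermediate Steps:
v(y) = 8 + y (v(y) = y - 2*(-4) = y + 8 = 8 + y)
b = -75/7 (b = -7 - 2*(5 + (8 + 0))/(5 + 2) = -7 - 2*(5 + 8)/7 = -7 - 26/7 = -75/7 ≈ -10.714)
b*(-1) + 5 = -75/7*(-1) + 5 = 75/7 + 5 = 110/7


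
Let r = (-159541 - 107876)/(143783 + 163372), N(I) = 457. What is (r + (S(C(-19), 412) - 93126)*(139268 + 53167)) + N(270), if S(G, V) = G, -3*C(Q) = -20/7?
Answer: -12843545707095808/716695 ≈ -1.7921e+10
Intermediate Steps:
C(Q) = 20/21 (C(Q) = -(-20)/(3*7) = -⅓*(-20/7) = 20/21)
r = -89139/102385 (r = -267417/307155 = -267417*1/307155 = -89139/102385 ≈ -0.87063)
(r + (S(C(-19), 412) - 93126)*(139268 + 53167)) + N(270) = (-89139/102385 + (20/21 - 93126)*(139268 + 53167)) + 457 = (-89139/102385 - 1955626/21*192435) + 457 = (-89139/102385 - 125443629770/7) + 457 = -12843546034625423/716695 + 457 = -12843545707095808/716695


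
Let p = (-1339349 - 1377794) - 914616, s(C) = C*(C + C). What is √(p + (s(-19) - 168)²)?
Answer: 3*I*√369427 ≈ 1823.4*I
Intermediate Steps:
s(C) = 2*C² (s(C) = C*(2*C) = 2*C²)
p = -3631759 (p = -2717143 - 914616 = -3631759)
√(p + (s(-19) - 168)²) = √(-3631759 + (2*(-19)² - 168)²) = √(-3631759 + (2*361 - 168)²) = √(-3631759 + (722 - 168)²) = √(-3631759 + 554²) = √(-3631759 + 306916) = √(-3324843) = 3*I*√369427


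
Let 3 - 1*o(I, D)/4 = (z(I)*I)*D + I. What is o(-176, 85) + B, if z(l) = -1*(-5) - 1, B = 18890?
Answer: 258966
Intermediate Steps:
z(l) = 4 (z(l) = 5 - 1 = 4)
o(I, D) = 12 - 4*I - 16*D*I (o(I, D) = 12 - 4*((4*I)*D + I) = 12 - 4*(4*D*I + I) = 12 - 4*(I + 4*D*I) = 12 + (-4*I - 16*D*I) = 12 - 4*I - 16*D*I)
o(-176, 85) + B = (12 - 4*(-176) - 16*85*(-176)) + 18890 = (12 + 704 + 239360) + 18890 = 240076 + 18890 = 258966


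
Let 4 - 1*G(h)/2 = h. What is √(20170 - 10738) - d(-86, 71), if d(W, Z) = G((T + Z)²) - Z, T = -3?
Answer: 9311 + 6*√262 ≈ 9408.1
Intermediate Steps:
G(h) = 8 - 2*h
d(W, Z) = 8 - Z - 2*(-3 + Z)² (d(W, Z) = (8 - 2*(-3 + Z)²) - Z = 8 - Z - 2*(-3 + Z)²)
√(20170 - 10738) - d(-86, 71) = √(20170 - 10738) - (8 - 1*71 - 2*(-3 + 71)²) = √9432 - (8 - 71 - 2*68²) = 6*√262 - (8 - 71 - 2*4624) = 6*√262 - (8 - 71 - 9248) = 6*√262 - 1*(-9311) = 6*√262 + 9311 = 9311 + 6*√262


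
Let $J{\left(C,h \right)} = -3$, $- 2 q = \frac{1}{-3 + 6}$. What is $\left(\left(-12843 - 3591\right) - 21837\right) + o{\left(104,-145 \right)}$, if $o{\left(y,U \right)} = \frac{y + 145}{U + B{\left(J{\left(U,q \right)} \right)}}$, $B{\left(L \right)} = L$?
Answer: $- \frac{5664357}{148} \approx -38273.0$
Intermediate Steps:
$q = - \frac{1}{6}$ ($q = - \frac{1}{2 \left(-3 + 6\right)} = - \frac{1}{2 \cdot 3} = \left(- \frac{1}{2}\right) \frac{1}{3} = - \frac{1}{6} \approx -0.16667$)
$o{\left(y,U \right)} = \frac{145 + y}{-3 + U}$ ($o{\left(y,U \right)} = \frac{y + 145}{U - 3} = \frac{145 + y}{-3 + U}$)
$\left(\left(-12843 - 3591\right) - 21837\right) + o{\left(104,-145 \right)} = \left(\left(-12843 - 3591\right) - 21837\right) + \frac{145 + 104}{-3 - 145} = \left(\left(-12843 - 3591\right) - 21837\right) + \frac{1}{-148} \cdot 249 = \left(-16434 - 21837\right) - \frac{249}{148} = -38271 - \frac{249}{148} = - \frac{5664357}{148}$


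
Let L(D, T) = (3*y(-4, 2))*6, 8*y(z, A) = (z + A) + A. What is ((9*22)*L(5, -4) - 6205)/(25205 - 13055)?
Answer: -1241/2430 ≈ -0.51070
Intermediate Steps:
y(z, A) = A/4 + z/8 (y(z, A) = ((z + A) + A)/8 = ((A + z) + A)/8 = (z + 2*A)/8 = A/4 + z/8)
L(D, T) = 0 (L(D, T) = (3*((¼)*2 + (⅛)*(-4)))*6 = (3*(½ - ½))*6 = (3*0)*6 = 0*6 = 0)
((9*22)*L(5, -4) - 6205)/(25205 - 13055) = ((9*22)*0 - 6205)/(25205 - 13055) = (198*0 - 6205)/12150 = (0 - 6205)*(1/12150) = -6205*1/12150 = -1241/2430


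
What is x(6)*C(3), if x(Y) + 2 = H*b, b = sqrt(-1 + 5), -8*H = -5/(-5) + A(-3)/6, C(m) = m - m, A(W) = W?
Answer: 0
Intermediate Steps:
C(m) = 0
H = -1/16 (H = -(-5/(-5) - 3/6)/8 = -(-5*(-1/5) - 3*1/6)/8 = -(1 - 1/2)/8 = -1/8*1/2 = -1/16 ≈ -0.062500)
b = 2 (b = sqrt(4) = 2)
x(Y) = -17/8 (x(Y) = -2 - 1/16*2 = -2 - 1/8 = -17/8)
x(6)*C(3) = -17/8*0 = 0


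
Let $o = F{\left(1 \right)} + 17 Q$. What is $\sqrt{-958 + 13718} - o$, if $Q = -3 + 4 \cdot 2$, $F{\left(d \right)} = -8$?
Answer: $-77 + 2 \sqrt{3190} \approx 35.96$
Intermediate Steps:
$Q = 5$ ($Q = -3 + 8 = 5$)
$o = 77$ ($o = -8 + 17 \cdot 5 = -8 + 85 = 77$)
$\sqrt{-958 + 13718} - o = \sqrt{-958 + 13718} - 77 = \sqrt{12760} - 77 = 2 \sqrt{3190} - 77 = -77 + 2 \sqrt{3190}$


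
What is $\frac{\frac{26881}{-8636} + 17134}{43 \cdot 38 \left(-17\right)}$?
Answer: $- \frac{147942343}{239890808} \approx -0.61671$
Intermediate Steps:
$\frac{\frac{26881}{-8636} + 17134}{43 \cdot 38 \left(-17\right)} = \frac{26881 \left(- \frac{1}{8636}\right) + 17134}{1634 \left(-17\right)} = \frac{- \frac{26881}{8636} + 17134}{-27778} = \frac{147942343}{8636} \left(- \frac{1}{27778}\right) = - \frac{147942343}{239890808}$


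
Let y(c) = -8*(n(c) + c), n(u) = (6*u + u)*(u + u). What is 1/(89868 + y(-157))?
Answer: -1/2669564 ≈ -3.7459e-7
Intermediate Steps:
n(u) = 14*u² (n(u) = (7*u)*(2*u) = 14*u²)
y(c) = -112*c² - 8*c (y(c) = -8*(14*c² + c) = -8*(c + 14*c²) = -112*c² - 8*c)
1/(89868 + y(-157)) = 1/(89868 + 8*(-157)*(-1 - 14*(-157))) = 1/(89868 + 8*(-157)*(-1 + 2198)) = 1/(89868 + 8*(-157)*2197) = 1/(89868 - 2759432) = 1/(-2669564) = -1/2669564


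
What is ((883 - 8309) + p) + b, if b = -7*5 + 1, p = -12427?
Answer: -19887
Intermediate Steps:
b = -34 (b = -35 + 1 = -34)
((883 - 8309) + p) + b = ((883 - 8309) - 12427) - 34 = (-7426 - 12427) - 34 = -19853 - 34 = -19887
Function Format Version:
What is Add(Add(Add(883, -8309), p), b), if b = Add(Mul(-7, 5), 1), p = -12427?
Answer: -19887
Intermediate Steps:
b = -34 (b = Add(-35, 1) = -34)
Add(Add(Add(883, -8309), p), b) = Add(Add(Add(883, -8309), -12427), -34) = Add(Add(-7426, -12427), -34) = Add(-19853, -34) = -19887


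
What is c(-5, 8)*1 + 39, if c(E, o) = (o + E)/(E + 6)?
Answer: 42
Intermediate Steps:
c(E, o) = (E + o)/(6 + E)
c(-5, 8)*1 + 39 = ((-5 + 8)/(6 - 5))*1 + 39 = (3/1)*1 + 39 = (1*3)*1 + 39 = 3*1 + 39 = 3 + 39 = 42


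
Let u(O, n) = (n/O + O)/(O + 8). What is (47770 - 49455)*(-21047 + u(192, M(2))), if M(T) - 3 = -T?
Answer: 54470518819/1536 ≈ 3.5463e+7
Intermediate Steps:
M(T) = 3 - T
u(O, n) = (O + n/O)/(8 + O)
(47770 - 49455)*(-21047 + u(192, M(2))) = (47770 - 49455)*(-21047 + ((3 - 1*2) + 192**2)/(192*(8 + 192))) = -1685*(-21047 + (1/192)*((3 - 2) + 36864)/200) = -1685*(-21047 + (1/192)*(1/200)*(1 + 36864)) = -1685*(-21047 + (1/192)*(1/200)*36865) = -1685*(-21047 + 7373/7680) = -1685*(-161633587/7680) = 54470518819/1536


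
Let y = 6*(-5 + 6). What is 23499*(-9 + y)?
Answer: -70497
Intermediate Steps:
y = 6 (y = 6*1 = 6)
23499*(-9 + y) = 23499*(-9 + 6) = 23499*(-3) = -70497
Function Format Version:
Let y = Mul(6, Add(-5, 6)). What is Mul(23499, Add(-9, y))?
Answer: -70497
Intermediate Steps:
y = 6 (y = Mul(6, 1) = 6)
Mul(23499, Add(-9, y)) = Mul(23499, Add(-9, 6)) = Mul(23499, -3) = -70497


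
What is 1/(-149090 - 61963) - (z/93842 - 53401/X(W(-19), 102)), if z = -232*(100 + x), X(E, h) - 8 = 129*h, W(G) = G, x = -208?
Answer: 494007904528783/130380499325958 ≈ 3.7890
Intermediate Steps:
X(E, h) = 8 + 129*h
z = 25056 (z = -232*(100 - 208) = -232*(-108) = 25056)
1/(-149090 - 61963) - (z/93842 - 53401/X(W(-19), 102)) = 1/(-149090 - 61963) - (25056/93842 - 53401/(8 + 129*102)) = 1/(-211053) - (25056*(1/93842) - 53401/(8 + 13158)) = -1/211053 - (12528/46921 - 53401/13166) = -1/211053 - 1*(-2340684673/617761886) = -1/211053 + 2340684673/617761886 = 494007904528783/130380499325958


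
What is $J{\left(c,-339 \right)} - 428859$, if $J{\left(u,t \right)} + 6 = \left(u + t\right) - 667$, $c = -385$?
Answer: $-430256$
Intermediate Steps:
$J{\left(u,t \right)} = -673 + t + u$ ($J{\left(u,t \right)} = -6 - \left(667 - t - u\right) = -6 + \left(-667 + t + u\right) = -673 + t + u$)
$J{\left(c,-339 \right)} - 428859 = \left(-673 - 339 - 385\right) - 428859 = -1397 - 428859 = -430256$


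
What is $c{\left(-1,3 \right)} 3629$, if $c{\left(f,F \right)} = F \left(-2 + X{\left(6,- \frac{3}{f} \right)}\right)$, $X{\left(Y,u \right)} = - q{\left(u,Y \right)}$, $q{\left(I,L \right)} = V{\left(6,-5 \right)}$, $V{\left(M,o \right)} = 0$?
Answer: $-21774$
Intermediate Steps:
$q{\left(I,L \right)} = 0$
$X{\left(Y,u \right)} = 0$ ($X{\left(Y,u \right)} = \left(-1\right) 0 = 0$)
$c{\left(f,F \right)} = - 2 F$ ($c{\left(f,F \right)} = F \left(-2 + 0\right) = F \left(-2\right) = - 2 F$)
$c{\left(-1,3 \right)} 3629 = \left(-2\right) 3 \cdot 3629 = \left(-6\right) 3629 = -21774$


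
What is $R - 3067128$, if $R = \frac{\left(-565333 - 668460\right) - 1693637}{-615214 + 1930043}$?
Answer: $- \frac{4032751768542}{1314829} \approx -3.0671 \cdot 10^{6}$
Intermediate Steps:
$R = - \frac{2927430}{1314829}$ ($R = \frac{\left(-565333 - 668460\right) - 1693637}{1314829} = \left(-1233793 - 1693637\right) \frac{1}{1314829} = \left(-2927430\right) \frac{1}{1314829} = - \frac{2927430}{1314829} \approx -2.2265$)
$R - 3067128 = - \frac{2927430}{1314829} - 3067128 = - \frac{4032751768542}{1314829}$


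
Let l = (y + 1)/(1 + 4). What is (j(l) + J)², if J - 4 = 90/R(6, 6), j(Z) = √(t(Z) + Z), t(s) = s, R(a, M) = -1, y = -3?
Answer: 36976/5 - 344*I*√5/5 ≈ 7395.2 - 153.84*I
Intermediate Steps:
l = -⅖ (l = (-3 + 1)/(1 + 4) = -2/5 = -2*⅕ = -⅖ ≈ -0.40000)
j(Z) = √2*√Z (j(Z) = √(Z + Z) = √(2*Z) = √2*√Z)
J = -86 (J = 4 + 90/(-1) = 4 + 90*(-1) = 4 - 90 = -86)
(j(l) + J)² = (√2*√(-⅖) - 86)² = (√2*(I*√10/5) - 86)² = (2*I*√5/5 - 86)² = (-86 + 2*I*√5/5)²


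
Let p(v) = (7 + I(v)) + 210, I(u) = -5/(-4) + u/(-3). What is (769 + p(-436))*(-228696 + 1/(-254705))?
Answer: -791675949529471/3056460 ≈ -2.5902e+8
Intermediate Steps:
I(u) = 5/4 - u/3 (I(u) = -5*(-¼) + u*(-⅓) = 5/4 - u/3)
p(v) = 873/4 - v/3 (p(v) = (7 + (5/4 - v/3)) + 210 = (33/4 - v/3) + 210 = 873/4 - v/3)
(769 + p(-436))*(-228696 + 1/(-254705)) = (769 + (873/4 - ⅓*(-436)))*(-228696 + 1/(-254705)) = (769 + (873/4 + 436/3))*(-228696 - 1/254705) = (769 + 4363/12)*(-58250014681/254705) = (13591/12)*(-58250014681/254705) = -791675949529471/3056460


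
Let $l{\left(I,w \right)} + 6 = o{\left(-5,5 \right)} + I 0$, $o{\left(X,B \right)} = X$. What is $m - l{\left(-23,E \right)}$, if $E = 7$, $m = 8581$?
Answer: $8592$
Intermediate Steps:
$l{\left(I,w \right)} = -11$ ($l{\left(I,w \right)} = -6 + \left(-5 + I 0\right) = -6 + \left(-5 + 0\right) = -6 - 5 = -11$)
$m - l{\left(-23,E \right)} = 8581 - -11 = 8581 + 11 = 8592$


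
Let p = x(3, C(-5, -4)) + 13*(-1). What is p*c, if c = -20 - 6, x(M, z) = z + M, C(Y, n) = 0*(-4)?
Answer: 260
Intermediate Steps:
C(Y, n) = 0
x(M, z) = M + z
c = -26
p = -10 (p = (3 + 0) + 13*(-1) = 3 - 13 = -10)
p*c = -10*(-26) = 260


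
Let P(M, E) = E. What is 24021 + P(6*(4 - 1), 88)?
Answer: 24109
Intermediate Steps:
24021 + P(6*(4 - 1), 88) = 24021 + 88 = 24109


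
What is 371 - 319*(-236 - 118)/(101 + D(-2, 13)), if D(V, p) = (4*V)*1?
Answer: 49143/31 ≈ 1585.3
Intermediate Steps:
D(V, p) = 4*V
371 - 319*(-236 - 118)/(101 + D(-2, 13)) = 371 - 319*(-236 - 118)/(101 + 4*(-2)) = 371 - (-112926)/(101 - 8) = 371 - (-112926)/93 = 371 - 319*(-118/31) = 371 + 37642/31 = 49143/31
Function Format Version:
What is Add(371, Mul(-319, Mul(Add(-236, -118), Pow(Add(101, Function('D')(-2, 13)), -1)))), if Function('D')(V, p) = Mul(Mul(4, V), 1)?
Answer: Rational(49143, 31) ≈ 1585.3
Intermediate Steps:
Function('D')(V, p) = Mul(4, V)
Add(371, Mul(-319, Mul(Add(-236, -118), Pow(Add(101, Function('D')(-2, 13)), -1)))) = Add(371, Mul(-319, Mul(Add(-236, -118), Pow(Add(101, Mul(4, -2)), -1)))) = Add(371, Mul(-319, Mul(-354, Pow(Add(101, -8), -1)))) = Add(371, Mul(-319, Mul(-354, Pow(93, -1)))) = Add(371, Mul(-319, Mul(-354, Rational(1, 93)))) = Add(371, Mul(-319, Rational(-118, 31))) = Add(371, Rational(37642, 31)) = Rational(49143, 31)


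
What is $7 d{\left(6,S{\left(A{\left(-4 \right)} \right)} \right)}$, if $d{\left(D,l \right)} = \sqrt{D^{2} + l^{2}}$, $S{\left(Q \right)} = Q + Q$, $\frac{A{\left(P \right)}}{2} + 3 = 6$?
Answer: $42 \sqrt{5} \approx 93.915$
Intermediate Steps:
$A{\left(P \right)} = 6$ ($A{\left(P \right)} = -6 + 2 \cdot 6 = -6 + 12 = 6$)
$S{\left(Q \right)} = 2 Q$
$7 d{\left(6,S{\left(A{\left(-4 \right)} \right)} \right)} = 7 \sqrt{6^{2} + \left(2 \cdot 6\right)^{2}} = 7 \sqrt{36 + 12^{2}} = 7 \sqrt{36 + 144} = 7 \sqrt{180} = 7 \cdot 6 \sqrt{5} = 42 \sqrt{5}$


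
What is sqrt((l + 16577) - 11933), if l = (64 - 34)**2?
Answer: 6*sqrt(154) ≈ 74.458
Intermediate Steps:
l = 900 (l = 30**2 = 900)
sqrt((l + 16577) - 11933) = sqrt((900 + 16577) - 11933) = sqrt(17477 - 11933) = sqrt(5544) = 6*sqrt(154)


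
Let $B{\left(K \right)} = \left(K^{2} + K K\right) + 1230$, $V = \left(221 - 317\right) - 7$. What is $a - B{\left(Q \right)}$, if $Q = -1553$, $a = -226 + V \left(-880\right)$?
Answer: $-4734434$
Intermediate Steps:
$V = -103$ ($V = -96 - 7 = -103$)
$a = 90414$ ($a = -226 - -90640 = -226 + 90640 = 90414$)
$B{\left(K \right)} = 1230 + 2 K^{2}$ ($B{\left(K \right)} = \left(K^{2} + K^{2}\right) + 1230 = 2 K^{2} + 1230 = 1230 + 2 K^{2}$)
$a - B{\left(Q \right)} = 90414 - \left(1230 + 2 \left(-1553\right)^{2}\right) = 90414 - \left(1230 + 2 \cdot 2411809\right) = 90414 - \left(1230 + 4823618\right) = 90414 - 4824848 = -4734434$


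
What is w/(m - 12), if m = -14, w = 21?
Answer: -21/26 ≈ -0.80769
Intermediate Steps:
w/(m - 12) = 21/(-14 - 12) = 21/(-26) = 21*(-1/26) = -21/26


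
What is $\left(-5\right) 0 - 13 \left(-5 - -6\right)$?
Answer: $-13$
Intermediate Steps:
$\left(-5\right) 0 - 13 \left(-5 - -6\right) = 0 - 13 \left(-5 + 6\right) = 0 - 13 = -13$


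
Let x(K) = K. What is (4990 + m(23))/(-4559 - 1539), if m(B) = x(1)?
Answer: -4991/6098 ≈ -0.81847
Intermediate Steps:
m(B) = 1
(4990 + m(23))/(-4559 - 1539) = (4990 + 1)/(-4559 - 1539) = 4991/(-6098) = 4991*(-1/6098) = -4991/6098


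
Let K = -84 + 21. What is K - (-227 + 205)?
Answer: -41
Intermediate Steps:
K = -63
K - (-227 + 205) = -63 - (-227 + 205) = -63 - 1*(-22) = -63 + 22 = -41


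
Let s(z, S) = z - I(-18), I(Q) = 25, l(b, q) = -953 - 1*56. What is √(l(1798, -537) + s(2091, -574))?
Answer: √1057 ≈ 32.512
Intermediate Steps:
l(b, q) = -1009 (l(b, q) = -953 - 56 = -1009)
s(z, S) = -25 + z (s(z, S) = z - 1*25 = z - 25 = -25 + z)
√(l(1798, -537) + s(2091, -574)) = √(-1009 + (-25 + 2091)) = √(-1009 + 2066) = √1057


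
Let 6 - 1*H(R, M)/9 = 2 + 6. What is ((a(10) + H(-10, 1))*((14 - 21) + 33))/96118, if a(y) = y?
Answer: -104/48059 ≈ -0.0021640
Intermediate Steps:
H(R, M) = -18 (H(R, M) = 54 - 9*(2 + 6) = 54 - 9*8 = 54 - 72 = -18)
((a(10) + H(-10, 1))*((14 - 21) + 33))/96118 = ((10 - 18)*((14 - 21) + 33))/96118 = -8*(-7 + 33)*(1/96118) = -8*26*(1/96118) = -208*1/96118 = -104/48059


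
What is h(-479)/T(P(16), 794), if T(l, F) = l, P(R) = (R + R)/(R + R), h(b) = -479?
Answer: -479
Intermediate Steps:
P(R) = 1 (P(R) = (2*R)/((2*R)) = (2*R)*(1/(2*R)) = 1)
h(-479)/T(P(16), 794) = -479/1 = -479*1 = -479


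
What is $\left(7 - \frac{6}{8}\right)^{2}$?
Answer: $\frac{625}{16} \approx 39.063$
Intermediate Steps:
$\left(7 - \frac{6}{8}\right)^{2} = \left(7 - \frac{3}{4}\right)^{2} = \left(\frac{25}{4}\right)^{2} = \frac{625}{16}$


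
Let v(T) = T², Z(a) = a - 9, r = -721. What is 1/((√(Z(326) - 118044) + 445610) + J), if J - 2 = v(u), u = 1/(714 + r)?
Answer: 1069914461/476767027292648 - 2401*I*√117727/476767027292648 ≈ 2.2441e-6 - 1.7279e-9*I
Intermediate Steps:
u = -⅐ (u = 1/(714 - 721) = 1/(-7) = -⅐ ≈ -0.14286)
Z(a) = -9 + a
J = 99/49 (J = 2 + (-⅐)² = 2 + 1/49 = 99/49 ≈ 2.0204)
1/((√(Z(326) - 118044) + 445610) + J) = 1/((√((-9 + 326) - 118044) + 445610) + 99/49) = 1/((√(317 - 118044) + 445610) + 99/49) = 1/((√(-117727) + 445610) + 99/49) = 1/((I*√117727 + 445610) + 99/49) = 1/((445610 + I*√117727) + 99/49) = 1/(21834989/49 + I*√117727)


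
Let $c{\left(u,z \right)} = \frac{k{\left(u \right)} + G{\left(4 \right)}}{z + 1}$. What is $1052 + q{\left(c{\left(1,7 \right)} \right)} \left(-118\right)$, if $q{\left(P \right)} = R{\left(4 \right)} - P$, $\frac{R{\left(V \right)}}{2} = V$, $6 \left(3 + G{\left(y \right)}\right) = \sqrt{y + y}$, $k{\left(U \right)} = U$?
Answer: $\frac{157}{2} + \frac{59 \sqrt{2}}{12} \approx 85.453$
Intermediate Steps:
$G{\left(y \right)} = -3 + \frac{\sqrt{2} \sqrt{y}}{6}$ ($G{\left(y \right)} = -3 + \frac{\sqrt{y + y}}{6} = -3 + \frac{\sqrt{2 y}}{6} = -3 + \frac{\sqrt{2} \sqrt{y}}{6}$)
$R{\left(V \right)} = 2 V$
$c{\left(u,z \right)} = \frac{-3 + u + \frac{\sqrt{2}}{3}}{1 + z}$ ($c{\left(u,z \right)} = \frac{u - \left(3 - \frac{\sqrt{2} \sqrt{4}}{6}\right)}{z + 1} = \frac{u - \left(3 - \frac{1}{6} \sqrt{2} \cdot 2\right)}{1 + z} = \frac{u - \left(3 - \frac{\sqrt{2}}{3}\right)}{1 + z} = \frac{-3 + u + \frac{\sqrt{2}}{3}}{1 + z}$)
$q{\left(P \right)} = 8 - P$ ($q{\left(P \right)} = 2 \cdot 4 - P = 8 - P$)
$1052 + q{\left(c{\left(1,7 \right)} \right)} \left(-118\right) = 1052 + \left(8 - \frac{-3 + 1 + \frac{\sqrt{2}}{3}}{1 + 7}\right) \left(-118\right) = 1052 + \left(8 - \frac{-2 + \frac{\sqrt{2}}{3}}{8}\right) \left(-118\right) = 1052 + \left(8 - \left(- \frac{1}{4} + \frac{\sqrt{2}}{24}\right)\right) \left(-118\right) = 1052 + \left(8 + \left(\frac{1}{4} - \frac{\sqrt{2}}{24}\right)\right) \left(-118\right) = 1052 + \left(\frac{33}{4} - \frac{\sqrt{2}}{24}\right) \left(-118\right) = 1052 - \left(\frac{1947}{2} - \frac{59 \sqrt{2}}{12}\right) = \frac{157}{2} + \frac{59 \sqrt{2}}{12}$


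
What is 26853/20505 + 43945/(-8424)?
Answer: -224960851/57578040 ≈ -3.9071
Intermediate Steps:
26853/20505 + 43945/(-8424) = 26853*(1/20505) + 43945*(-1/8424) = 8951/6835 - 43945/8424 = -224960851/57578040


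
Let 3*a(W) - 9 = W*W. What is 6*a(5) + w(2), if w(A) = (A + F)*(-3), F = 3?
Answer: 53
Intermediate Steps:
w(A) = -9 - 3*A (w(A) = (A + 3)*(-3) = (3 + A)*(-3) = -9 - 3*A)
a(W) = 3 + W**2/3 (a(W) = 3 + (W*W)/3 = 3 + W**2/3)
6*a(5) + w(2) = 6*(3 + (1/3)*5**2) + (-9 - 3*2) = 6*(3 + (1/3)*25) + (-9 - 6) = 6*(3 + 25/3) - 15 = 6*(34/3) - 15 = 68 - 15 = 53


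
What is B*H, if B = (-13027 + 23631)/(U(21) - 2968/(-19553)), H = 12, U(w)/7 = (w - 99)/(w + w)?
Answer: -2488080144/251221 ≈ -9904.0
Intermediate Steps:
U(w) = 7*(-99 + w)/(2*w) (U(w) = 7*((w - 99)/(w + w)) = 7*((-99 + w)/((2*w))) = 7*((-99 + w)*(1/(2*w))) = 7*((-99 + w)/(2*w)) = 7*(-99 + w)/(2*w))
B = -207340012/251221 (B = (-13027 + 23631)/((7/2)*(-99 + 21)/21 - 2968/(-19553)) = 10604/((7/2)*(1/21)*(-78) - 2968*(-1/19553)) = 10604/(-13 + 2968/19553) = 10604/(-251221/19553) = 10604*(-19553/251221) = -207340012/251221 ≈ -825.33)
B*H = -207340012/251221*12 = -2488080144/251221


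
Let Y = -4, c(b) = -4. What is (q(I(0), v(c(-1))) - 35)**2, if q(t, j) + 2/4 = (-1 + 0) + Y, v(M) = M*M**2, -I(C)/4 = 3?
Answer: 6561/4 ≈ 1640.3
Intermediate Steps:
I(C) = -12 (I(C) = -4*3 = -12)
v(M) = M**3
q(t, j) = -11/2 (q(t, j) = -1/2 + ((-1 + 0) - 4) = -1/2 + (-1 - 4) = -1/2 - 5 = -11/2)
(q(I(0), v(c(-1))) - 35)**2 = (-11/2 - 35)**2 = (-81/2)**2 = 6561/4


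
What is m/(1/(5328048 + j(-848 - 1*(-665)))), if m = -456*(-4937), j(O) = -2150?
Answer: 11990045042256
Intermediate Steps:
m = 2251272
m/(1/(5328048 + j(-848 - 1*(-665)))) = 2251272/(1/(5328048 - 2150)) = 2251272/(1/5325898) = 2251272*5325898 = 11990045042256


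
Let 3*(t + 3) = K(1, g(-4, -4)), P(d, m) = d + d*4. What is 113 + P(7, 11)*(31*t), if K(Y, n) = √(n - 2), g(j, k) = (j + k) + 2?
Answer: -3142 + 2170*I*√2/3 ≈ -3142.0 + 1022.9*I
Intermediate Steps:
P(d, m) = 5*d (P(d, m) = d + 4*d = 5*d)
g(j, k) = 2 + j + k
K(Y, n) = √(-2 + n)
t = -3 + 2*I*√2/3 (t = -3 + √(-2 + (2 - 4 - 4))/3 = -3 + √(-2 - 6)/3 = -3 + √(-8)/3 = -3 + (2*I*√2)/3 = -3 + 2*I*√2/3 ≈ -3.0 + 0.94281*I)
113 + P(7, 11)*(31*t) = 113 + (5*7)*(31*(-3 + 2*I*√2/3)) = 113 + 35*(-93 + 62*I*√2/3) = 113 + (-3255 + 2170*I*√2/3) = -3142 + 2170*I*√2/3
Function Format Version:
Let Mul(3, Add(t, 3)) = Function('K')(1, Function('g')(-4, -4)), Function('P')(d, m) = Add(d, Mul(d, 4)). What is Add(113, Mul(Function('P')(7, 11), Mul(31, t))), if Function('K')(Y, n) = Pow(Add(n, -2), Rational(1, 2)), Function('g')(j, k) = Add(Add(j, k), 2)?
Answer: Add(-3142, Mul(Rational(2170, 3), I, Pow(2, Rational(1, 2)))) ≈ Add(-3142.0, Mul(1022.9, I))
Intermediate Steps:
Function('P')(d, m) = Mul(5, d) (Function('P')(d, m) = Add(d, Mul(4, d)) = Mul(5, d))
Function('g')(j, k) = Add(2, j, k)
Function('K')(Y, n) = Pow(Add(-2, n), Rational(1, 2))
t = Add(-3, Mul(Rational(2, 3), I, Pow(2, Rational(1, 2)))) (t = Add(-3, Mul(Rational(1, 3), Pow(Add(-2, Add(2, -4, -4)), Rational(1, 2)))) = Add(-3, Mul(Rational(1, 3), Pow(Add(-2, -6), Rational(1, 2)))) = Add(-3, Mul(Rational(1, 3), Pow(-8, Rational(1, 2)))) = Add(-3, Mul(Rational(1, 3), Mul(2, I, Pow(2, Rational(1, 2))))) = Add(-3, Mul(Rational(2, 3), I, Pow(2, Rational(1, 2)))) ≈ Add(-3.0000, Mul(0.94281, I)))
Add(113, Mul(Function('P')(7, 11), Mul(31, t))) = Add(113, Mul(Mul(5, 7), Mul(31, Add(-3, Mul(Rational(2, 3), I, Pow(2, Rational(1, 2))))))) = Add(113, Mul(35, Add(-93, Mul(Rational(62, 3), I, Pow(2, Rational(1, 2)))))) = Add(113, Add(-3255, Mul(Rational(2170, 3), I, Pow(2, Rational(1, 2))))) = Add(-3142, Mul(Rational(2170, 3), I, Pow(2, Rational(1, 2))))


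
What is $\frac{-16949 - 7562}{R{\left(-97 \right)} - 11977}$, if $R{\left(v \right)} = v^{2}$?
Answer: $\frac{24511}{2568} \approx 9.5448$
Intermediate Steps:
$\frac{-16949 - 7562}{R{\left(-97 \right)} - 11977} = \frac{-16949 - 7562}{\left(-97\right)^{2} - 11977} = - \frac{24511}{9409 - 11977} = - \frac{24511}{-2568} = \left(-24511\right) \left(- \frac{1}{2568}\right) = \frac{24511}{2568}$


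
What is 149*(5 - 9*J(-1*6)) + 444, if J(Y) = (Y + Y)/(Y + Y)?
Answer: -152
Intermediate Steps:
J(Y) = 1 (J(Y) = (2*Y)/((2*Y)) = (2*Y)*(1/(2*Y)) = 1)
149*(5 - 9*J(-1*6)) + 444 = 149*(5 - 9*1) + 444 = 149*(5 - 9) + 444 = 149*(-4) + 444 = -596 + 444 = -152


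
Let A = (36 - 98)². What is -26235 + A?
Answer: -22391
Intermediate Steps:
A = 3844 (A = (-62)² = 3844)
-26235 + A = -26235 + 3844 = -22391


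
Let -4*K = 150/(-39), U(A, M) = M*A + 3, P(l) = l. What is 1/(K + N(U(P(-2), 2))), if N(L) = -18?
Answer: -26/443 ≈ -0.058691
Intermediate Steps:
U(A, M) = 3 + A*M (U(A, M) = A*M + 3 = 3 + A*M)
K = 25/26 (K = -75/(2*(-39)) = -75*(-1)/(2*39) = -1/4*(-50/13) = 25/26 ≈ 0.96154)
1/(K + N(U(P(-2), 2))) = 1/(25/26 - 18) = 1/(-443/26) = -26/443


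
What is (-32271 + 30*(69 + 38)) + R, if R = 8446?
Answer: -20615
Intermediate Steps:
(-32271 + 30*(69 + 38)) + R = (-32271 + 30*(69 + 38)) + 8446 = (-32271 + 30*107) + 8446 = (-32271 + 3210) + 8446 = -29061 + 8446 = -20615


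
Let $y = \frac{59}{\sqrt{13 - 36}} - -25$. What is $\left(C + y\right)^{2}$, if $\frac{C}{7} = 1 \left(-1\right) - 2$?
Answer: $\frac{\left(92 - 59 i \sqrt{23}\right)^{2}}{529} \approx -135.35 - 98.419 i$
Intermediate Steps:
$C = -21$ ($C = 7 \left(1 \left(-1\right) - 2\right) = 7 \left(-1 - 2\right) = 7 \left(-3\right) = -21$)
$y = 25 - \frac{59 i \sqrt{23}}{23}$ ($y = \frac{59}{\sqrt{-23}} + 25 = \frac{59}{i \sqrt{23}} + 25 = 59 \left(- \frac{i \sqrt{23}}{23}\right) + 25 = - \frac{59 i \sqrt{23}}{23} + 25 = 25 - \frac{59 i \sqrt{23}}{23} \approx 25.0 - 12.302 i$)
$\left(C + y\right)^{2} = \left(-21 + \left(25 - \frac{59 i \sqrt{23}}{23}\right)\right)^{2} = \left(4 - \frac{59 i \sqrt{23}}{23}\right)^{2}$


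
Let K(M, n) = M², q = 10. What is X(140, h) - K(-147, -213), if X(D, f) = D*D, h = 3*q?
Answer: -2009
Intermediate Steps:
h = 30 (h = 3*10 = 30)
X(D, f) = D²
X(140, h) - K(-147, -213) = 140² - 1*(-147)² = 19600 - 1*21609 = 19600 - 21609 = -2009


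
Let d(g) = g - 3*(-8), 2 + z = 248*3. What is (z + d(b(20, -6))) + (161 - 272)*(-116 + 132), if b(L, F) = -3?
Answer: -1013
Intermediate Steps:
z = 742 (z = -2 + 248*3 = -2 + 744 = 742)
d(g) = 24 + g (d(g) = g + 24 = 24 + g)
(z + d(b(20, -6))) + (161 - 272)*(-116 + 132) = (742 + (24 - 3)) + (161 - 272)*(-116 + 132) = (742 + 21) - 111*16 = 763 - 1776 = -1013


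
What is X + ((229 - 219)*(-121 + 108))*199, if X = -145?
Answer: -26015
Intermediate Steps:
X + ((229 - 219)*(-121 + 108))*199 = -145 + ((229 - 219)*(-121 + 108))*199 = -145 + (10*(-13))*199 = -145 - 130*199 = -145 - 25870 = -26015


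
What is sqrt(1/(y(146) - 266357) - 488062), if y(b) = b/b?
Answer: I*sqrt(8656452941398997)/133178 ≈ 698.61*I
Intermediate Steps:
y(b) = 1
sqrt(1/(y(146) - 266357) - 488062) = sqrt(1/(1 - 266357) - 488062) = sqrt(1/(-266356) - 488062) = sqrt(-1/266356 - 488062) = sqrt(-129998242073/266356) = I*sqrt(8656452941398997)/133178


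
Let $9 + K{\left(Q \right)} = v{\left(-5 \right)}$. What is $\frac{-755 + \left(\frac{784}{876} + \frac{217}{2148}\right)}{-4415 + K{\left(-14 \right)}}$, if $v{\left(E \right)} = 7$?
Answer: $\frac{39410281}{230867756} \approx 0.17071$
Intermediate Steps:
$K{\left(Q \right)} = -2$ ($K{\left(Q \right)} = -9 + 7 = -2$)
$\frac{-755 + \left(\frac{784}{876} + \frac{217}{2148}\right)}{-4415 + K{\left(-14 \right)}} = \frac{-755 + \left(\frac{784}{876} + \frac{217}{2148}\right)}{-4415 - 2} = \frac{-755 + \left(784 \cdot \frac{1}{876} + 217 \cdot \frac{1}{2148}\right)}{-4417} = \left(-755 + \left(\frac{196}{219} + \frac{217}{2148}\right)\right) \left(- \frac{1}{4417}\right) = \left(-755 + \frac{52059}{52268}\right) \left(- \frac{1}{4417}\right) = \left(- \frac{39410281}{52268}\right) \left(- \frac{1}{4417}\right) = \frac{39410281}{230867756}$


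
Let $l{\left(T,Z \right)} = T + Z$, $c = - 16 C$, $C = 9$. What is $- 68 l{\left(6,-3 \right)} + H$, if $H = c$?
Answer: $-348$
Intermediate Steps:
$c = -144$ ($c = \left(-16\right) 9 = -144$)
$H = -144$
$- 68 l{\left(6,-3 \right)} + H = - 68 \left(6 - 3\right) - 144 = \left(-68\right) 3 - 144 = -204 - 144 = -348$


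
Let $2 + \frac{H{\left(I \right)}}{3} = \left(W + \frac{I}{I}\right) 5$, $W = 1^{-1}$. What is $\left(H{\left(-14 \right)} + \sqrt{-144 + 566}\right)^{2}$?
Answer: $\left(24 + \sqrt{422}\right)^{2} \approx 1984.0$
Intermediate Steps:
$W = 1$
$H{\left(I \right)} = 24$ ($H{\left(I \right)} = -6 + 3 \left(1 + \frac{I}{I}\right) 5 = -6 + 3 \left(1 + 1\right) 5 = -6 + 3 \cdot 2 \cdot 5 = -6 + 3 \cdot 10 = -6 + 30 = 24$)
$\left(H{\left(-14 \right)} + \sqrt{-144 + 566}\right)^{2} = \left(24 + \sqrt{-144 + 566}\right)^{2} = \left(24 + \sqrt{422}\right)^{2}$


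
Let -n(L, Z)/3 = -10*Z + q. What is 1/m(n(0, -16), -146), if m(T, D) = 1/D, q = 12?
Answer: -146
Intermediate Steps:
n(L, Z) = -36 + 30*Z (n(L, Z) = -3*(-10*Z + 12) = -3*(12 - 10*Z) = -36 + 30*Z)
1/m(n(0, -16), -146) = 1/(1/(-146)) = 1/(-1/146) = -146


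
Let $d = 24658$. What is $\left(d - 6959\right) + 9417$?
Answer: $27116$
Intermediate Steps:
$\left(d - 6959\right) + 9417 = \left(24658 - 6959\right) + 9417 = 17699 + 9417 = 27116$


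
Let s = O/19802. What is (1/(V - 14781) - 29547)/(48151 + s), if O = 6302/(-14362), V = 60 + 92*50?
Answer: -42523676088544456/69298321980242631 ≈ -0.61363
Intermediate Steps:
V = 4660 (V = 60 + 4600 = 4660)
O = -3151/7181 (O = 6302*(-1/14362) = -3151/7181 ≈ -0.43880)
s = -3151/142198162 (s = -3151/7181/19802 = -3151/7181*1/19802 = -3151/142198162 ≈ -2.2159e-5)
(1/(V - 14781) - 29547)/(48151 + s) = (1/(4660 - 14781) - 29547)/(48151 - 3151/142198162) = (1/(-10121) - 29547)/(6846983695311/142198162) = (-1/10121 - 29547)*(142198162/6846983695311) = -299045188/10121*142198162/6846983695311 = -42523676088544456/69298321980242631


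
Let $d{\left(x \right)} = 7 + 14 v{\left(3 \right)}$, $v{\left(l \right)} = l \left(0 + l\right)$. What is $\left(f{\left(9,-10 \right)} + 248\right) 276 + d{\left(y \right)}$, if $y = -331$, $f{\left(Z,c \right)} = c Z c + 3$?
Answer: $317809$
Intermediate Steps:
$f{\left(Z,c \right)} = 3 + Z c^{2}$ ($f{\left(Z,c \right)} = Z c c + 3 = Z c^{2} + 3 = 3 + Z c^{2}$)
$v{\left(l \right)} = l^{2}$ ($v{\left(l \right)} = l l = l^{2}$)
$d{\left(x \right)} = 133$ ($d{\left(x \right)} = 7 + 14 \cdot 3^{2} = 7 + 14 \cdot 9 = 7 + 126 = 133$)
$\left(f{\left(9,-10 \right)} + 248\right) 276 + d{\left(y \right)} = \left(\left(3 + 9 \left(-10\right)^{2}\right) + 248\right) 276 + 133 = \left(\left(3 + 9 \cdot 100\right) + 248\right) 276 + 133 = \left(\left(3 + 900\right) + 248\right) 276 + 133 = \left(903 + 248\right) 276 + 133 = 1151 \cdot 276 + 133 = 317676 + 133 = 317809$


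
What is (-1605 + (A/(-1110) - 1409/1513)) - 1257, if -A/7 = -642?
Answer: -802482012/279905 ≈ -2867.0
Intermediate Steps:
A = 4494 (A = -7*(-642) = 4494)
(-1605 + (A/(-1110) - 1409/1513)) - 1257 = (-1605 + (4494/(-1110) - 1409/1513)) - 1257 = (-1605 + (4494*(-1/1110) - 1409*1/1513)) - 1257 = (-1605 + (-749/185 - 1409/1513)) - 1257 = (-1605 - 1393902/279905) - 1257 = -450641427/279905 - 1257 = -802482012/279905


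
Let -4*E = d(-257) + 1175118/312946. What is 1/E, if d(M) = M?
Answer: 312946/19813001 ≈ 0.015795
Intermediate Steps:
E = 19813001/312946 (E = -(-257 + 1175118/312946)/4 = -(-257 + 1175118*(1/312946))/4 = -(-257 + 587559/156473)/4 = -1/4*(-39626002/156473) = 19813001/312946 ≈ 63.311)
1/E = 1/(19813001/312946) = 312946/19813001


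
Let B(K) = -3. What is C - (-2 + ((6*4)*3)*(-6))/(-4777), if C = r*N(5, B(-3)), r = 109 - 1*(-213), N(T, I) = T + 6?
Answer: 16919700/4777 ≈ 3541.9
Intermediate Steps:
N(T, I) = 6 + T
r = 322 (r = 109 + 213 = 322)
C = 3542 (C = 322*(6 + 5) = 322*11 = 3542)
C - (-2 + ((6*4)*3)*(-6))/(-4777) = 3542 - (-2 + ((6*4)*3)*(-6))/(-4777) = 3542 - (-2 + (24*3)*(-6))*(-1)/4777 = 3542 - (-2 + 72*(-6))*(-1)/4777 = 3542 - (-2 - 432)*(-1)/4777 = 3542 - (-434)*(-1)/4777 = 3542 - 1*434/4777 = 3542 - 434/4777 = 16919700/4777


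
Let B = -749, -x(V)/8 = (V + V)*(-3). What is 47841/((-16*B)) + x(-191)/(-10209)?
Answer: 199426027/40781552 ≈ 4.8901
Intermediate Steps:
x(V) = 48*V (x(V) = -8*(V + V)*(-3) = -8*2*V*(-3) = -(-48)*V = 48*V)
47841/((-16*B)) + x(-191)/(-10209) = 47841/((-16*(-749))) + (48*(-191))/(-10209) = 47841/11984 - 9168*(-1/10209) = 47841*(1/11984) + 3056/3403 = 47841/11984 + 3056/3403 = 199426027/40781552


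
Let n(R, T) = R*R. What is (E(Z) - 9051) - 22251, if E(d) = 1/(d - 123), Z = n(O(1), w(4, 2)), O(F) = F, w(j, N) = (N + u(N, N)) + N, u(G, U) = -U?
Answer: -3818845/122 ≈ -31302.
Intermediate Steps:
w(j, N) = N (w(j, N) = (N - N) + N = 0 + N = N)
n(R, T) = R²
Z = 1 (Z = 1² = 1)
E(d) = 1/(-123 + d)
(E(Z) - 9051) - 22251 = (1/(-123 + 1) - 9051) - 22251 = (1/(-122) - 9051) - 22251 = (-1/122 - 9051) - 22251 = -1104223/122 - 22251 = -3818845/122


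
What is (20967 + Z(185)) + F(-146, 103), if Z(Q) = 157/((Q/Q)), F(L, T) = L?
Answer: 20978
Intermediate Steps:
Z(Q) = 157 (Z(Q) = 157/1 = 157*1 = 157)
(20967 + Z(185)) + F(-146, 103) = (20967 + 157) - 146 = 21124 - 146 = 20978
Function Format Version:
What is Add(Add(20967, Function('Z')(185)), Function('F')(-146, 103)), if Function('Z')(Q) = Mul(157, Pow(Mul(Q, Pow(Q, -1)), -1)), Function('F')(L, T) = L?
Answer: 20978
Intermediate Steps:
Function('Z')(Q) = 157 (Function('Z')(Q) = Mul(157, Pow(1, -1)) = Mul(157, 1) = 157)
Add(Add(20967, Function('Z')(185)), Function('F')(-146, 103)) = Add(Add(20967, 157), -146) = Add(21124, -146) = 20978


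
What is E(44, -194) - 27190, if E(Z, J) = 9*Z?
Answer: -26794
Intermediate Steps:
E(44, -194) - 27190 = 9*44 - 27190 = 396 - 27190 = -26794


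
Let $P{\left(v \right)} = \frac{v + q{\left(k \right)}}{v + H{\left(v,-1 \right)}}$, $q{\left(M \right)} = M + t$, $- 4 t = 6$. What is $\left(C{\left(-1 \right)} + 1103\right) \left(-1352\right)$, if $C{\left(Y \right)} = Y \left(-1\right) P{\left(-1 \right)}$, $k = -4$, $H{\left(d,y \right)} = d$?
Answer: $-1495650$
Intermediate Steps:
$t = - \frac{3}{2}$ ($t = \left(- \frac{1}{4}\right) 6 = - \frac{3}{2} \approx -1.5$)
$q{\left(M \right)} = - \frac{3}{2} + M$ ($q{\left(M \right)} = M - \frac{3}{2} = - \frac{3}{2} + M$)
$P{\left(v \right)} = \frac{- \frac{11}{2} + v}{2 v}$ ($P{\left(v \right)} = \frac{v - \frac{11}{2}}{v + v} = \frac{v - \frac{11}{2}}{2 v} = \left(- \frac{11}{2} + v\right) \frac{1}{2 v} = \frac{- \frac{11}{2} + v}{2 v}$)
$C{\left(Y \right)} = - \frac{13 Y}{4}$ ($C{\left(Y \right)} = Y \left(-1\right) \frac{-11 + 2 \left(-1\right)}{4 \left(-1\right)} = - Y \frac{1}{4} \left(-1\right) \left(-11 - 2\right) = - Y \frac{1}{4} \left(-1\right) \left(-13\right) = - Y \frac{13}{4} = - \frac{13 Y}{4}$)
$\left(C{\left(-1 \right)} + 1103\right) \left(-1352\right) = \left(\left(- \frac{13}{4}\right) \left(-1\right) + 1103\right) \left(-1352\right) = \left(\frac{13}{4} + 1103\right) \left(-1352\right) = \frac{4425}{4} \left(-1352\right) = -1495650$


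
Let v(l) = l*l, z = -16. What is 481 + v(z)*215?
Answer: 55521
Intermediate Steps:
v(l) = l²
481 + v(z)*215 = 481 + (-16)²*215 = 481 + 256*215 = 481 + 55040 = 55521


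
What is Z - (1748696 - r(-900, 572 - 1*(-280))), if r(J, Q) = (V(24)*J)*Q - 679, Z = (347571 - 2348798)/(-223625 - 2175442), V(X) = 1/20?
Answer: -4288846060678/2399067 ≈ -1.7877e+6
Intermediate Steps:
V(X) = 1/20
Z = 2001227/2399067 (Z = -2001227/(-2399067) = -2001227*(-1/2399067) = 2001227/2399067 ≈ 0.83417)
r(J, Q) = -679 + J*Q/20 (r(J, Q) = (J/20)*Q - 679 = J*Q/20 - 679 = -679 + J*Q/20)
Z - (1748696 - r(-900, 572 - 1*(-280))) = 2001227/2399067 - (1748696 - (-679 + (1/20)*(-900)*(572 - 1*(-280)))) = 2001227/2399067 - (1748696 - (-679 + (1/20)*(-900)*(572 + 280))) = 2001227/2399067 - (1748696 - (-679 + (1/20)*(-900)*852)) = 2001227/2399067 - (1748696 - (-679 - 38340)) = 2001227/2399067 - (1748696 - 1*(-39019)) = 2001227/2399067 - (1748696 + 39019) = 2001227/2399067 - 1*1787715 = 2001227/2399067 - 1787715 = -4288846060678/2399067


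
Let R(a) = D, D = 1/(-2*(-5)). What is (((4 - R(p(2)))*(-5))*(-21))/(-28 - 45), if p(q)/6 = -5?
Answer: -819/146 ≈ -5.6096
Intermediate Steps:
p(q) = -30 (p(q) = 6*(-5) = -30)
D = ⅒ (D = 1/10 = ⅒ ≈ 0.10000)
R(a) = ⅒
(((4 - R(p(2)))*(-5))*(-21))/(-28 - 45) = (((4 - 1*⅒)*(-5))*(-21))/(-28 - 45) = (((4 - ⅒)*(-5))*(-21))/(-73) = (((39/10)*(-5))*(-21))*(-1/73) = -39/2*(-21)*(-1/73) = (819/2)*(-1/73) = -819/146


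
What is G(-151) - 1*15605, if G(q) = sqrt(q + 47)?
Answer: -15605 + 2*I*sqrt(26) ≈ -15605.0 + 10.198*I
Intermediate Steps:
G(q) = sqrt(47 + q)
G(-151) - 1*15605 = sqrt(47 - 151) - 1*15605 = sqrt(-104) - 15605 = 2*I*sqrt(26) - 15605 = -15605 + 2*I*sqrt(26)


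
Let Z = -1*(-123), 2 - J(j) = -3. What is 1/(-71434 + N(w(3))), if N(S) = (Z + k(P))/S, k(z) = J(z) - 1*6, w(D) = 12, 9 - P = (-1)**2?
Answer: -6/428543 ≈ -1.4001e-5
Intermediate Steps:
J(j) = 5 (J(j) = 2 - 1*(-3) = 2 + 3 = 5)
P = 8 (P = 9 - 1*(-1)**2 = 9 - 1*1 = 9 - 1 = 8)
Z = 123
k(z) = -1 (k(z) = 5 - 1*6 = 5 - 6 = -1)
N(S) = 122/S (N(S) = (123 - 1)/S = 122/S)
1/(-71434 + N(w(3))) = 1/(-71434 + 122/12) = 1/(-71434 + 122*(1/12)) = 1/(-71434 + 61/6) = 1/(-428543/6) = -6/428543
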